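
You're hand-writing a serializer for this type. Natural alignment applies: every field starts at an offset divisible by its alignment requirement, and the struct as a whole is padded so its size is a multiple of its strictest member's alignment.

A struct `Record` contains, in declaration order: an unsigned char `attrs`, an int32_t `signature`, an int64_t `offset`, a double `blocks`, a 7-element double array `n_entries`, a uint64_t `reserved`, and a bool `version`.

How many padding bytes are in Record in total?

@0: attrs [1B, align 1] → 1
+3 pad (align 4)
@4: signature [4B, align 4] → 8
@8: offset [8B, align 8] → 16
@16: blocks [8B, align 8] → 24
@24: n_entries [56B, align 8] → 80
@80: reserved [8B, align 8] → 88
@88: version [1B, align 1] → 89
+7 tail pad (align 8)
size 96, align 8
data bytes 86, size 96 → padding 10

10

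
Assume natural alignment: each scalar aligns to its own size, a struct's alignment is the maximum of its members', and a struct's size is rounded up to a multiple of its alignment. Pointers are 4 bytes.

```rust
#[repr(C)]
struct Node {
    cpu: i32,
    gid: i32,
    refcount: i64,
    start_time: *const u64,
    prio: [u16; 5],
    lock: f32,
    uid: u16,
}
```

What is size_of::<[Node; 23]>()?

920

cpu at 0 (size 4, align 4) → ends 4
gid at 4 (size 4, align 4) → ends 8
refcount at 8 (size 8, align 8) → ends 16
start_time at 16 (size 4, align 4) → ends 20
prio at 20 (size 10, align 2) → ends 30
pad 2 to align 4 for lock
lock at 32 (size 4, align 4) → ends 36
uid at 36 (size 2, align 2) → ends 38
tail pad 2 to reach multiple of 8
total 40 bytes, alignment 8
array of 23: 23 × 40 = 920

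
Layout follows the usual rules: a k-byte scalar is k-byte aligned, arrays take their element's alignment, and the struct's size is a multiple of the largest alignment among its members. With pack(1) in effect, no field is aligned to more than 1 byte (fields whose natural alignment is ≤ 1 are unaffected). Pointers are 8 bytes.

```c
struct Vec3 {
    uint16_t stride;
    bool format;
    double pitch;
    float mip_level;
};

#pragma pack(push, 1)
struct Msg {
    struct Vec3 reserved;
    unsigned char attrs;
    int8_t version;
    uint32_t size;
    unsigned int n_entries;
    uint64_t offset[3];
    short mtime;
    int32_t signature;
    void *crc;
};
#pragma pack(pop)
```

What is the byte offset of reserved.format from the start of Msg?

Vec3: stride at 0 (size 2, align 2) → ends 2; format at 2 (size 1, align 1) → ends 3; pad 5 to align 8 for pitch; pitch at 8 (size 8, align 8) → ends 16; mip_level at 16 (size 4, align 4) → ends 20; tail pad 4 to reach multiple of 8; total 24 bytes, alignment 8
reserved at 0 (size 24, align 1) → ends 24
within Vec3: format at 2
0 + 2 = 2

2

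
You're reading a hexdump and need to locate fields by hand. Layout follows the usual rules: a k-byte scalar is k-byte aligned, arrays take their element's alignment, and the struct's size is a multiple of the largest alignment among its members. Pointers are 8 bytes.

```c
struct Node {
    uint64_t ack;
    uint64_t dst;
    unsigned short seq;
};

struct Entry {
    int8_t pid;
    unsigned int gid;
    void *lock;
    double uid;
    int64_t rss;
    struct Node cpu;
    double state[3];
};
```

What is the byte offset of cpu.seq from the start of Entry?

48

Node: 0..8  ack  (8B, 8-aligned); 8..16  dst  (8B, 8-aligned); 16..18  seq  (2B, 2-aligned); 18..24  -- tail padding (6B); sizeof = 24, alignof = 8
0..1  pid  (1B, 1-aligned)
1..4  -- padding (3B)
4..8  gid  (4B, 4-aligned)
8..16  lock  (8B, 8-aligned)
16..24  uid  (8B, 8-aligned)
24..32  rss  (8B, 8-aligned)
32..56  cpu  (24B, 8-aligned)
within Node: seq at 16
32 + 16 = 48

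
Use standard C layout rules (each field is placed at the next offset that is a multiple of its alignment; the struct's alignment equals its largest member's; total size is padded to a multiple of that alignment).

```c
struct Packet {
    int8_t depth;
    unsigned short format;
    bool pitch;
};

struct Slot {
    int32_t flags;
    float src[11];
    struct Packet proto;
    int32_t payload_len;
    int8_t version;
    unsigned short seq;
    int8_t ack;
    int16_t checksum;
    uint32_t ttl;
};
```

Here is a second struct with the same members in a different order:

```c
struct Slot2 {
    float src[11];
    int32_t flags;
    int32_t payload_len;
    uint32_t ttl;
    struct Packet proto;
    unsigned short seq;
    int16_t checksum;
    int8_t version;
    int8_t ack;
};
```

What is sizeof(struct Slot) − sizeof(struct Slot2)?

Packet: depth at 0 (size 1, align 1) → ends 1; pad 1 to align 2 for format; format at 2 (size 2, align 2) → ends 4; pitch at 4 (size 1, align 1) → ends 5; tail pad 1 to reach multiple of 2; total 6 bytes, alignment 2
flags at 0 (size 4, align 4) → ends 4
src at 4 (size 44, align 4) → ends 48
proto at 48 (size 6, align 2) → ends 54
pad 2 to align 4 for payload_len
payload_len at 56 (size 4, align 4) → ends 60
version at 60 (size 1, align 1) → ends 61
pad 1 to align 2 for seq
seq at 62 (size 2, align 2) → ends 64
ack at 64 (size 1, align 1) → ends 65
pad 1 to align 2 for checksum
checksum at 66 (size 2, align 2) → ends 68
ttl at 68 (size 4, align 4) → ends 72
total 72 bytes, alignment 4
— Slot2 —
src at 0 (size 44, align 4) → ends 44
flags at 44 (size 4, align 4) → ends 48
payload_len at 48 (size 4, align 4) → ends 52
ttl at 52 (size 4, align 4) → ends 56
proto at 56 (size 6, align 2) → ends 62
seq at 62 (size 2, align 2) → ends 64
checksum at 64 (size 2, align 2) → ends 66
version at 66 (size 1, align 1) → ends 67
ack at 67 (size 1, align 1) → ends 68
total 68 bytes, alignment 4
72 − 68 = 4

4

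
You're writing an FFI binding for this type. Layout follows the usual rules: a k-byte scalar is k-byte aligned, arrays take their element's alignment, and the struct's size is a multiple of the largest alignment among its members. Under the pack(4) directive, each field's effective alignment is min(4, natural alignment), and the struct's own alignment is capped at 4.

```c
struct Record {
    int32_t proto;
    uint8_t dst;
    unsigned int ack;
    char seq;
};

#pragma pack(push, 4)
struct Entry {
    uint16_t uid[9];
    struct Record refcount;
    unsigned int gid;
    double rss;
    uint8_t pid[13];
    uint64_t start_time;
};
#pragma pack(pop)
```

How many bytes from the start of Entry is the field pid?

Record: 0..4  proto  (4B, 4-aligned); 4..5  dst  (1B, 1-aligned); 5..8  -- padding (3B); 8..12  ack  (4B, 4-aligned); 12..13  seq  (1B, 1-aligned); 13..16  -- tail padding (3B); sizeof = 16, alignof = 4
0..18  uid  (18B, 2-aligned)
18..20  -- padding (2B)
20..36  refcount  (16B, 4-aligned)
36..40  gid  (4B, 4-aligned)
40..48  rss  (8B, 4-aligned)
48..61  pid  (13B, 1-aligned)

48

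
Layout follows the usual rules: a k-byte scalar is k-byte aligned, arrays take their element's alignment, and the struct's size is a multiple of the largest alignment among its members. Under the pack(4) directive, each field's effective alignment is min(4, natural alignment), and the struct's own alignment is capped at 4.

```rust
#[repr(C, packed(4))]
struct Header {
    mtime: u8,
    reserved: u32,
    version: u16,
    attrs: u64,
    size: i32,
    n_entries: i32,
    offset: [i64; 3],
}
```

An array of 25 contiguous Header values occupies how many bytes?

1300

mtime at 0 (size 1, align 1) → ends 1
pad 3 to align 4 for reserved
reserved at 4 (size 4, align 4) → ends 8
version at 8 (size 2, align 2) → ends 10
pad 2 to align 4 for attrs
attrs at 12 (size 8, align 4) → ends 20
size at 20 (size 4, align 4) → ends 24
n_entries at 24 (size 4, align 4) → ends 28
offset at 28 (size 24, align 4) → ends 52
total 52 bytes, alignment 4
array of 25: 25 × 52 = 1300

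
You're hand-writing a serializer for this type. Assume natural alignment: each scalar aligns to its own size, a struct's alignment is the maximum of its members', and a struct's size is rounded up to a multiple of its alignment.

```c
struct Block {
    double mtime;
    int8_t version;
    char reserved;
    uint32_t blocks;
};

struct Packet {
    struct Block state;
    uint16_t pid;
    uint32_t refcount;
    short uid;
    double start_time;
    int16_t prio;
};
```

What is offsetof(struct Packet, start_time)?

32

Block: @0: mtime [8B, align 8] → 8; @8: version [1B, align 1] → 9; @9: reserved [1B, align 1] → 10; +2 pad (align 4); @12: blocks [4B, align 4] → 16; size 16, align 8
@0: state [16B, align 8] → 16
@16: pid [2B, align 2] → 18
+2 pad (align 4)
@20: refcount [4B, align 4] → 24
@24: uid [2B, align 2] → 26
+6 pad (align 8)
@32: start_time [8B, align 8] → 40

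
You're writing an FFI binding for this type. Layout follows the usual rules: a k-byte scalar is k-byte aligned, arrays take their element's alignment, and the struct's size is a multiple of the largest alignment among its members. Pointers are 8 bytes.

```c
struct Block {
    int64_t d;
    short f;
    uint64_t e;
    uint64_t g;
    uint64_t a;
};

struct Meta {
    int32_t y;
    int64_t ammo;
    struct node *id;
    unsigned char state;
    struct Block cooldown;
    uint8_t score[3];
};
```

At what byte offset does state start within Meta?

Block: 0..8  d  (8B, 8-aligned); 8..10  f  (2B, 2-aligned); 10..16  -- padding (6B); 16..24  e  (8B, 8-aligned); 24..32  g  (8B, 8-aligned); 32..40  a  (8B, 8-aligned); sizeof = 40, alignof = 8
0..4  y  (4B, 4-aligned)
4..8  -- padding (4B)
8..16  ammo  (8B, 8-aligned)
16..24  id  (8B, 8-aligned)
24..25  state  (1B, 1-aligned)

24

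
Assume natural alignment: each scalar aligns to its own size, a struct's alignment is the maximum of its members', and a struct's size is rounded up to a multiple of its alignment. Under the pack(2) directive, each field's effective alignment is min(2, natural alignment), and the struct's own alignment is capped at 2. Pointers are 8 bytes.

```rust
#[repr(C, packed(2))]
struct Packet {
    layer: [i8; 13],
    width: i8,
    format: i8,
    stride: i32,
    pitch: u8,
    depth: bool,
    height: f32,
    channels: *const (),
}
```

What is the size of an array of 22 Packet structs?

layer at 0 (size 13, align 1) → ends 13
width at 13 (size 1, align 1) → ends 14
format at 14 (size 1, align 1) → ends 15
pad 1 to align 2 for stride
stride at 16 (size 4, align 2) → ends 20
pitch at 20 (size 1, align 1) → ends 21
depth at 21 (size 1, align 1) → ends 22
height at 22 (size 4, align 2) → ends 26
channels at 26 (size 8, align 2) → ends 34
total 34 bytes, alignment 2
array of 22: 22 × 34 = 748

748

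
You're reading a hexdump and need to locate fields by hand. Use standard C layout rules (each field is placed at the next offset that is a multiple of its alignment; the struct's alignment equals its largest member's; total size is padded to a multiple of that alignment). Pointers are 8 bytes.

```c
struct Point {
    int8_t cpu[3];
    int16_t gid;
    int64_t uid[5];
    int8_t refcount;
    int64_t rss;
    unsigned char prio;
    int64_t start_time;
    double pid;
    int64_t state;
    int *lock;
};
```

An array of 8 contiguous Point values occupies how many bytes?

cpu at 0 (size 3, align 1) → ends 3
pad 1 to align 2 for gid
gid at 4 (size 2, align 2) → ends 6
pad 2 to align 8 for uid
uid at 8 (size 40, align 8) → ends 48
refcount at 48 (size 1, align 1) → ends 49
pad 7 to align 8 for rss
rss at 56 (size 8, align 8) → ends 64
prio at 64 (size 1, align 1) → ends 65
pad 7 to align 8 for start_time
start_time at 72 (size 8, align 8) → ends 80
pid at 80 (size 8, align 8) → ends 88
state at 88 (size 8, align 8) → ends 96
lock at 96 (size 8, align 8) → ends 104
total 104 bytes, alignment 8
array of 8: 8 × 104 = 832

832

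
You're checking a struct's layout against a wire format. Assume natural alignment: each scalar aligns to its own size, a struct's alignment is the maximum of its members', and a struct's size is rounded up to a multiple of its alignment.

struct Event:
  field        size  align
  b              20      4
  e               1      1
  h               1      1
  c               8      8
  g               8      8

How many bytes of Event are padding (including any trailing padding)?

b at 0 (size 20, align 4) → ends 20
e at 20 (size 1, align 1) → ends 21
h at 21 (size 1, align 1) → ends 22
pad 2 to align 8 for c
c at 24 (size 8, align 8) → ends 32
g at 32 (size 8, align 8) → ends 40
total 40 bytes, alignment 8
data bytes 38, size 40 → padding 2

2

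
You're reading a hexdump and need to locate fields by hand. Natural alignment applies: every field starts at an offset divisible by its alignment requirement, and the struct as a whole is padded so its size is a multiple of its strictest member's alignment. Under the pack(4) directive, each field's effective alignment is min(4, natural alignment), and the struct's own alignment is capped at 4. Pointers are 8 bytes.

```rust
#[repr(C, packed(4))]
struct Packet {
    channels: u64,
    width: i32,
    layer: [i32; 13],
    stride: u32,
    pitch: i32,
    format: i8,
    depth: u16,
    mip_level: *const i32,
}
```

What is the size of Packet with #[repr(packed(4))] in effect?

0..8  channels  (8B, 4-aligned)
8..12  width  (4B, 4-aligned)
12..64  layer  (52B, 4-aligned)
64..68  stride  (4B, 4-aligned)
68..72  pitch  (4B, 4-aligned)
72..73  format  (1B, 1-aligned)
73..74  -- padding (1B)
74..76  depth  (2B, 2-aligned)
76..84  mip_level  (8B, 4-aligned)
sizeof = 84, alignof = 4

84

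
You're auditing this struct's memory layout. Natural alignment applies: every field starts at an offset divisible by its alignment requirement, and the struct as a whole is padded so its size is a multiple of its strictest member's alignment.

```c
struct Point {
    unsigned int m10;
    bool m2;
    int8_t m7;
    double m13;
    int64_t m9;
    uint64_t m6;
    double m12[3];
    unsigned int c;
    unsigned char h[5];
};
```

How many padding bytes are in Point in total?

9

@0: m10 [4B, align 4] → 4
@4: m2 [1B, align 1] → 5
@5: m7 [1B, align 1] → 6
+2 pad (align 8)
@8: m13 [8B, align 8] → 16
@16: m9 [8B, align 8] → 24
@24: m6 [8B, align 8] → 32
@32: m12 [24B, align 8] → 56
@56: c [4B, align 4] → 60
@60: h [5B, align 1] → 65
+7 tail pad (align 8)
size 72, align 8
data bytes 63, size 72 → padding 9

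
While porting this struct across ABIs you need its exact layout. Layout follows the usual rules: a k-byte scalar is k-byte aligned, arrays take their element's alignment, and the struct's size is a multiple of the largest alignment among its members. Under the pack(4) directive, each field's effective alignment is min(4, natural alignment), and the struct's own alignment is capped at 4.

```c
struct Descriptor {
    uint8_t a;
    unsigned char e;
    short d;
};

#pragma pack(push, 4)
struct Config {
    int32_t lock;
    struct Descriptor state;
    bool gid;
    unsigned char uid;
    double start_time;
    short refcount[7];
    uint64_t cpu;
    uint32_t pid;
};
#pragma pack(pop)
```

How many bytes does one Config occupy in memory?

Descriptor: 0..1  a  (1B, 1-aligned); 1..2  e  (1B, 1-aligned); 2..4  d  (2B, 2-aligned); sizeof = 4, alignof = 2
0..4  lock  (4B, 4-aligned)
4..8  state  (4B, 2-aligned)
8..9  gid  (1B, 1-aligned)
9..10  uid  (1B, 1-aligned)
10..12  -- padding (2B)
12..20  start_time  (8B, 4-aligned)
20..34  refcount  (14B, 2-aligned)
34..36  -- padding (2B)
36..44  cpu  (8B, 4-aligned)
44..48  pid  (4B, 4-aligned)
sizeof = 48, alignof = 4

48 bytes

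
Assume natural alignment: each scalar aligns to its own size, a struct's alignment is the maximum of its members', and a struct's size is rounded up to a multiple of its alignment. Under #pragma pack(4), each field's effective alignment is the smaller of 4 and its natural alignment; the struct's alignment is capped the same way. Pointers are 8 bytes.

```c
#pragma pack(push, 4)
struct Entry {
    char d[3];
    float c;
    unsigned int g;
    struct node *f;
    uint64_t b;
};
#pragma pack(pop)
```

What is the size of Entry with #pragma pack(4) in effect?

@0: d [3B, align 1] → 3
+1 pad (align 4)
@4: c [4B, align 4] → 8
@8: g [4B, align 4] → 12
@12: f [8B, align 4] → 20
@20: b [8B, align 4] → 28
size 28, align 4

28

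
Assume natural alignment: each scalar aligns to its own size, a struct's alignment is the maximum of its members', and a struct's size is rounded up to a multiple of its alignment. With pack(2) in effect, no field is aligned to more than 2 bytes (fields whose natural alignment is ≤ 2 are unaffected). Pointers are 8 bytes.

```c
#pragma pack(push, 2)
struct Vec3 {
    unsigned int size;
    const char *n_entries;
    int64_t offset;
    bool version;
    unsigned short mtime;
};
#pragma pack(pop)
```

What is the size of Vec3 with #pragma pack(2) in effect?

24

@0: size [4B, align 2] → 4
@4: n_entries [8B, align 2] → 12
@12: offset [8B, align 2] → 20
@20: version [1B, align 1] → 21
+1 pad (align 2)
@22: mtime [2B, align 2] → 24
size 24, align 2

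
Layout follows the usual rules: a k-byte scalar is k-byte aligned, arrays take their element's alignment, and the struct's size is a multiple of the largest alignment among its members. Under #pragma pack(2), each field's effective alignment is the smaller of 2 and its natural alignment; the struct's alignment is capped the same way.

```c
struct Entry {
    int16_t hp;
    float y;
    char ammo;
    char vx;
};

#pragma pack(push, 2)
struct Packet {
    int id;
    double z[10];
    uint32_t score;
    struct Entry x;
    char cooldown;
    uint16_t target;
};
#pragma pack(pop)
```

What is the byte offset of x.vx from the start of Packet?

Entry: hp at 0 (size 2, align 2) → ends 2; pad 2 to align 4 for y; y at 4 (size 4, align 4) → ends 8; ammo at 8 (size 1, align 1) → ends 9; vx at 9 (size 1, align 1) → ends 10; tail pad 2 to reach multiple of 4; total 12 bytes, alignment 4
id at 0 (size 4, align 2) → ends 4
z at 4 (size 80, align 2) → ends 84
score at 84 (size 4, align 2) → ends 88
x at 88 (size 12, align 2) → ends 100
within Entry: vx at 9
88 + 9 = 97

97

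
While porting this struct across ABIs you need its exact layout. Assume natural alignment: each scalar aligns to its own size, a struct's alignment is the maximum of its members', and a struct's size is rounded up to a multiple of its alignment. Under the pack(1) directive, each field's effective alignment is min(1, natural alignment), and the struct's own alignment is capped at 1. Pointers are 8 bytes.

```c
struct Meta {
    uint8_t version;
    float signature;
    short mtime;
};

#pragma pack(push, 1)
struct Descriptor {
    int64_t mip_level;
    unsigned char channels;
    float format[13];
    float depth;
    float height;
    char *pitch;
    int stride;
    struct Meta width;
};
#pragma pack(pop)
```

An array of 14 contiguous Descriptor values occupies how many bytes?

Meta: 0..1  version  (1B, 1-aligned); 1..4  -- padding (3B); 4..8  signature  (4B, 4-aligned); 8..10  mtime  (2B, 2-aligned); 10..12  -- tail padding (2B); sizeof = 12, alignof = 4
0..8  mip_level  (8B, 1-aligned)
8..9  channels  (1B, 1-aligned)
9..61  format  (52B, 1-aligned)
61..65  depth  (4B, 1-aligned)
65..69  height  (4B, 1-aligned)
69..77  pitch  (8B, 1-aligned)
77..81  stride  (4B, 1-aligned)
81..93  width  (12B, 1-aligned)
sizeof = 93, alignof = 1
array of 14: 14 × 93 = 1302

1302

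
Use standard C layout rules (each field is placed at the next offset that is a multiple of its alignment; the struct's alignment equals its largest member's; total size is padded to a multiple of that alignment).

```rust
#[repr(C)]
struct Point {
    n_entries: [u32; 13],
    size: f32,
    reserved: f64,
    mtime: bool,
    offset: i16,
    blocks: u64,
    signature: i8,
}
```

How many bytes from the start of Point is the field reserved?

56

n_entries at 0 (size 52, align 4) → ends 52
size at 52 (size 4, align 4) → ends 56
reserved at 56 (size 8, align 8) → ends 64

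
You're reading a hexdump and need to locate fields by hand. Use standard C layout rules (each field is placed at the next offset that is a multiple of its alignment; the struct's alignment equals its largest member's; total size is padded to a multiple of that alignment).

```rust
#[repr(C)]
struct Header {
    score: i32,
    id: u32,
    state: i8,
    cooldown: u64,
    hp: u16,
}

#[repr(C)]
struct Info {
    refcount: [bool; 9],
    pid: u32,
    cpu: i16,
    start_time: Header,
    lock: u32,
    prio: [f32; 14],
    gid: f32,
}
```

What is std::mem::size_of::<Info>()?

Header: 0..4  score  (4B, 4-aligned); 4..8  id  (4B, 4-aligned); 8..9  state  (1B, 1-aligned); 9..16  -- padding (7B); 16..24  cooldown  (8B, 8-aligned); 24..26  hp  (2B, 2-aligned); 26..32  -- tail padding (6B); sizeof = 32, alignof = 8
0..9  refcount  (9B, 1-aligned)
9..12  -- padding (3B)
12..16  pid  (4B, 4-aligned)
16..18  cpu  (2B, 2-aligned)
18..24  -- padding (6B)
24..56  start_time  (32B, 8-aligned)
56..60  lock  (4B, 4-aligned)
60..116  prio  (56B, 4-aligned)
116..120  gid  (4B, 4-aligned)
sizeof = 120, alignof = 8

120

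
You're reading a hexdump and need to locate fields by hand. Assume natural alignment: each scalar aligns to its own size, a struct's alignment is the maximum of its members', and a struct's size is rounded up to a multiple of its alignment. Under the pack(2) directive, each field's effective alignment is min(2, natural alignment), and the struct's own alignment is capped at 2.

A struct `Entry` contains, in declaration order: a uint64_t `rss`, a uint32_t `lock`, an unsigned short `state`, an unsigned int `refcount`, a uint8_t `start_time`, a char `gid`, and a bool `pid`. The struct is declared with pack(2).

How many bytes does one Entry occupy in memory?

22

@0: rss [8B, align 2] → 8
@8: lock [4B, align 2] → 12
@12: state [2B, align 2] → 14
@14: refcount [4B, align 2] → 18
@18: start_time [1B, align 1] → 19
@19: gid [1B, align 1] → 20
@20: pid [1B, align 1] → 21
+1 tail pad (align 2)
size 22, align 2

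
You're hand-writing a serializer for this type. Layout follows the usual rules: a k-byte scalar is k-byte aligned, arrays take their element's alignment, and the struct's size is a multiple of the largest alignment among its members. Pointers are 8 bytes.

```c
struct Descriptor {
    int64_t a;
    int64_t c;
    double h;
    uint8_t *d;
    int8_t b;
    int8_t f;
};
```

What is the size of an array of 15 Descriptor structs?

0..8  a  (8B, 8-aligned)
8..16  c  (8B, 8-aligned)
16..24  h  (8B, 8-aligned)
24..32  d  (8B, 8-aligned)
32..33  b  (1B, 1-aligned)
33..34  f  (1B, 1-aligned)
34..40  -- tail padding (6B)
sizeof = 40, alignof = 8
array of 15: 15 × 40 = 600

600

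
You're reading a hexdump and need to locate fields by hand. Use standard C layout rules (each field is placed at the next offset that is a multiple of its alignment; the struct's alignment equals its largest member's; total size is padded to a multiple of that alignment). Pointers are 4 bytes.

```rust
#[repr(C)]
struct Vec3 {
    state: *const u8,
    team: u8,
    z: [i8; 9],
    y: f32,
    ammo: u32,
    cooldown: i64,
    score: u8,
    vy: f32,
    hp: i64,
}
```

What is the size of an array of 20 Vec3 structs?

@0: state [4B, align 4] → 4
@4: team [1B, align 1] → 5
@5: z [9B, align 1] → 14
+2 pad (align 4)
@16: y [4B, align 4] → 20
@20: ammo [4B, align 4] → 24
@24: cooldown [8B, align 8] → 32
@32: score [1B, align 1] → 33
+3 pad (align 4)
@36: vy [4B, align 4] → 40
@40: hp [8B, align 8] → 48
size 48, align 8
array of 20: 20 × 48 = 960

960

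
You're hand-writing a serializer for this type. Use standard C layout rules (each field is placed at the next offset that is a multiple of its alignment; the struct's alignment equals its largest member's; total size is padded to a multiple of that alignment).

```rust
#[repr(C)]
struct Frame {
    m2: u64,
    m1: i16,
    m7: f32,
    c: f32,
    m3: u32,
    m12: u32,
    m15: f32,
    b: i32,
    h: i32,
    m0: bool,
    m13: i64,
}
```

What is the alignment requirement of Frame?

8

member alignments: m2=8, m1=2, m7=4, c=4, m3=4, m12=4, m15=4, b=4, h=4, m0=1, m13=8
max = 8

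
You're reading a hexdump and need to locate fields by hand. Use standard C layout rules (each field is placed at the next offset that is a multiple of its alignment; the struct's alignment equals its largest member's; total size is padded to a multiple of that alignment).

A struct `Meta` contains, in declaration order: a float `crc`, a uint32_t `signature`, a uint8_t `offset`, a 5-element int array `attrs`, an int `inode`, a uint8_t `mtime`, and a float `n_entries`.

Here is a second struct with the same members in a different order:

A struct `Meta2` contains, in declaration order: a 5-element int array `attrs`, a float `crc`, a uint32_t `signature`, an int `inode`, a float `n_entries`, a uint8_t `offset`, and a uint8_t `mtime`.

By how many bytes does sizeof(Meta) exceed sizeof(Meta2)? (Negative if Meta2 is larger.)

4

crc at 0 (size 4, align 4) → ends 4
signature at 4 (size 4, align 4) → ends 8
offset at 8 (size 1, align 1) → ends 9
pad 3 to align 4 for attrs
attrs at 12 (size 20, align 4) → ends 32
inode at 32 (size 4, align 4) → ends 36
mtime at 36 (size 1, align 1) → ends 37
pad 3 to align 4 for n_entries
n_entries at 40 (size 4, align 4) → ends 44
total 44 bytes, alignment 4
— Meta2 —
attrs at 0 (size 20, align 4) → ends 20
crc at 20 (size 4, align 4) → ends 24
signature at 24 (size 4, align 4) → ends 28
inode at 28 (size 4, align 4) → ends 32
n_entries at 32 (size 4, align 4) → ends 36
offset at 36 (size 1, align 1) → ends 37
mtime at 37 (size 1, align 1) → ends 38
tail pad 2 to reach multiple of 4
total 40 bytes, alignment 4
44 − 40 = 4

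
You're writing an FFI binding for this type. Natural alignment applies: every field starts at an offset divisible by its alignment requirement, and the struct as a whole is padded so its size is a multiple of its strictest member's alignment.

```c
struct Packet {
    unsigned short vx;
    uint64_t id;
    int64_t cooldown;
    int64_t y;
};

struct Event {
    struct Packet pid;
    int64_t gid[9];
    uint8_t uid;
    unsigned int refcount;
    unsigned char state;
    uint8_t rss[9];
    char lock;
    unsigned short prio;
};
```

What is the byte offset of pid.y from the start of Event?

Packet: 0..2  vx  (2B, 2-aligned); 2..8  -- padding (6B); 8..16  id  (8B, 8-aligned); 16..24  cooldown  (8B, 8-aligned); 24..32  y  (8B, 8-aligned); sizeof = 32, alignof = 8
0..32  pid  (32B, 8-aligned)
within Packet: y at 24
0 + 24 = 24

24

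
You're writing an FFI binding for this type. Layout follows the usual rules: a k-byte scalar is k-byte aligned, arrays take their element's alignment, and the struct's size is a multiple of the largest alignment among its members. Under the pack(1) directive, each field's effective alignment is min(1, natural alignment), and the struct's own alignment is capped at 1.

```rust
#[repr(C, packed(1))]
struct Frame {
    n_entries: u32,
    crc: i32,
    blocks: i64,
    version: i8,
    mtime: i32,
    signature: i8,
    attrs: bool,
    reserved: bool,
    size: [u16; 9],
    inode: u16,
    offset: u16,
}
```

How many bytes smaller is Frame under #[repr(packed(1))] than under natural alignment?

natural layout:
  @0: n_entries [4B, align 4] → 4
  @4: crc [4B, align 4] → 8
  @8: blocks [8B, align 8] → 16
  @16: version [1B, align 1] → 17
  +3 pad (align 4)
  @20: mtime [4B, align 4] → 24
  @24: signature [1B, align 1] → 25
  @25: attrs [1B, align 1] → 26
  @26: reserved [1B, align 1] → 27
  +1 pad (align 2)
  @28: size [18B, align 2] → 46
  @46: inode [2B, align 2] → 48
  @48: offset [2B, align 2] → 50
  +6 tail pad (align 8)
  size 56, align 8
packed(1) layout:
  @0: n_entries [4B, align 1] → 4
  @4: crc [4B, align 1] → 8
  @8: blocks [8B, align 1] → 16
  @16: version [1B, align 1] → 17
  @17: mtime [4B, align 1] → 21
  @21: signature [1B, align 1] → 22
  @22: attrs [1B, align 1] → 23
  @23: reserved [1B, align 1] → 24
  @24: size [18B, align 1] → 42
  @42: inode [2B, align 1] → 44
  @44: offset [2B, align 1] → 46
  size 46, align 1
56 − 46 = 10

10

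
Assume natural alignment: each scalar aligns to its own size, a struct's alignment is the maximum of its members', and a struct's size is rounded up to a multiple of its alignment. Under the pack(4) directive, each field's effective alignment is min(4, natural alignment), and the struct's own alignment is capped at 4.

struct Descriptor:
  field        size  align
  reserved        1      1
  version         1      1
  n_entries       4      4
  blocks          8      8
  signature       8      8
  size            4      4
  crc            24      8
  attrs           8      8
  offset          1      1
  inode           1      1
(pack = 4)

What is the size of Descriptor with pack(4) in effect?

reserved at 0 (size 1, align 1) → ends 1
version at 1 (size 1, align 1) → ends 2
pad 2 to align 4 for n_entries
n_entries at 4 (size 4, align 4) → ends 8
blocks at 8 (size 8, align 4) → ends 16
signature at 16 (size 8, align 4) → ends 24
size at 24 (size 4, align 4) → ends 28
crc at 28 (size 24, align 4) → ends 52
attrs at 52 (size 8, align 4) → ends 60
offset at 60 (size 1, align 1) → ends 61
inode at 61 (size 1, align 1) → ends 62
tail pad 2 to reach multiple of 4
total 64 bytes, alignment 4

64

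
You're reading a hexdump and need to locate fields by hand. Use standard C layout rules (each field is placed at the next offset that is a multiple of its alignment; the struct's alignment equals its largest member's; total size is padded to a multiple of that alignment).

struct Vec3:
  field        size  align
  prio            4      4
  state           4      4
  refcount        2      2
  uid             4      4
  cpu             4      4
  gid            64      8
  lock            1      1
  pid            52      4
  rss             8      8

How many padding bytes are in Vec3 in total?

@0: prio [4B, align 4] → 4
@4: state [4B, align 4] → 8
@8: refcount [2B, align 2] → 10
+2 pad (align 4)
@12: uid [4B, align 4] → 16
@16: cpu [4B, align 4] → 20
+4 pad (align 8)
@24: gid [64B, align 8] → 88
@88: lock [1B, align 1] → 89
+3 pad (align 4)
@92: pid [52B, align 4] → 144
@144: rss [8B, align 8] → 152
size 152, align 8
data bytes 143, size 152 → padding 9

9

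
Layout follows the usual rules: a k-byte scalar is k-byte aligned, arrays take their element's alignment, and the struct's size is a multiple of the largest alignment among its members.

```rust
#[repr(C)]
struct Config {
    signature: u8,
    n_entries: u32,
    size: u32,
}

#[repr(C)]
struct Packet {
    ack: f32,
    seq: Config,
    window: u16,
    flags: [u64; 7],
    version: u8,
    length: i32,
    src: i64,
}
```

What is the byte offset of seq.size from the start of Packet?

12

Config: signature at 0 (size 1, align 1) → ends 1; pad 3 to align 4 for n_entries; n_entries at 4 (size 4, align 4) → ends 8; size at 8 (size 4, align 4) → ends 12; total 12 bytes, alignment 4
ack at 0 (size 4, align 4) → ends 4
seq at 4 (size 12, align 4) → ends 16
within Config: size at 8
4 + 8 = 12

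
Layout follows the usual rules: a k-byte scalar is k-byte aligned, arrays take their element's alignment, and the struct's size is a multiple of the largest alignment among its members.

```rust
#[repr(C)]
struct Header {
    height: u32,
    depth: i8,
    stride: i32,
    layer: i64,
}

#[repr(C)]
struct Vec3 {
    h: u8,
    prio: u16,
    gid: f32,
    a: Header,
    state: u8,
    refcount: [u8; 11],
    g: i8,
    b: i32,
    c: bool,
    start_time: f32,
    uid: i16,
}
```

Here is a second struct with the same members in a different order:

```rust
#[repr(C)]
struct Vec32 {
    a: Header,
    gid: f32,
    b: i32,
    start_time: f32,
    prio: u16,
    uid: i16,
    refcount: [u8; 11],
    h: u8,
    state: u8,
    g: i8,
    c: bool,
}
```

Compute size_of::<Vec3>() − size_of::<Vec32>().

8

Header: @0: height [4B, align 4] → 4; @4: depth [1B, align 1] → 5; +3 pad (align 4); @8: stride [4B, align 4] → 12; +4 pad (align 8); @16: layer [8B, align 8] → 24; size 24, align 8
@0: h [1B, align 1] → 1
+1 pad (align 2)
@2: prio [2B, align 2] → 4
@4: gid [4B, align 4] → 8
@8: a [24B, align 8] → 32
@32: state [1B, align 1] → 33
@33: refcount [11B, align 1] → 44
@44: g [1B, align 1] → 45
+3 pad (align 4)
@48: b [4B, align 4] → 52
@52: c [1B, align 1] → 53
+3 pad (align 4)
@56: start_time [4B, align 4] → 60
@60: uid [2B, align 2] → 62
+2 tail pad (align 8)
size 64, align 8
— Vec32 —
@0: a [24B, align 8] → 24
@24: gid [4B, align 4] → 28
@28: b [4B, align 4] → 32
@32: start_time [4B, align 4] → 36
@36: prio [2B, align 2] → 38
@38: uid [2B, align 2] → 40
@40: refcount [11B, align 1] → 51
@51: h [1B, align 1] → 52
@52: state [1B, align 1] → 53
@53: g [1B, align 1] → 54
@54: c [1B, align 1] → 55
+1 tail pad (align 8)
size 56, align 8
64 − 56 = 8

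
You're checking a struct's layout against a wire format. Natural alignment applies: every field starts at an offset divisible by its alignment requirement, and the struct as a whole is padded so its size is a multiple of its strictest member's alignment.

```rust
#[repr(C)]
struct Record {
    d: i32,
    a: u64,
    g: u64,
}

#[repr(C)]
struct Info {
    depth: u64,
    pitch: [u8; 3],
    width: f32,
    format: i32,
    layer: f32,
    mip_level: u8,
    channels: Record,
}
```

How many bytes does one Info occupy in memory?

56 bytes

Record: d at 0 (size 4, align 4) → ends 4; pad 4 to align 8 for a; a at 8 (size 8, align 8) → ends 16; g at 16 (size 8, align 8) → ends 24; total 24 bytes, alignment 8
depth at 0 (size 8, align 8) → ends 8
pitch at 8 (size 3, align 1) → ends 11
pad 1 to align 4 for width
width at 12 (size 4, align 4) → ends 16
format at 16 (size 4, align 4) → ends 20
layer at 20 (size 4, align 4) → ends 24
mip_level at 24 (size 1, align 1) → ends 25
pad 7 to align 8 for channels
channels at 32 (size 24, align 8) → ends 56
total 56 bytes, alignment 8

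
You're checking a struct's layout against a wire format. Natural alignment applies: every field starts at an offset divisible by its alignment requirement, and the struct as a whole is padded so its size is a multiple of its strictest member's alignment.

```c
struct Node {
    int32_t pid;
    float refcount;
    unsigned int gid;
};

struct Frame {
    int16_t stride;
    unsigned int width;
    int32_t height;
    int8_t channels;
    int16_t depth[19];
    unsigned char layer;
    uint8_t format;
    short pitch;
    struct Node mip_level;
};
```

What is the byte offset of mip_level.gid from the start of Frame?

Node: 0..4  pid  (4B, 4-aligned); 4..8  refcount  (4B, 4-aligned); 8..12  gid  (4B, 4-aligned); sizeof = 12, alignof = 4
0..2  stride  (2B, 2-aligned)
2..4  -- padding (2B)
4..8  width  (4B, 4-aligned)
8..12  height  (4B, 4-aligned)
12..13  channels  (1B, 1-aligned)
13..14  -- padding (1B)
14..52  depth  (38B, 2-aligned)
52..53  layer  (1B, 1-aligned)
53..54  format  (1B, 1-aligned)
54..56  pitch  (2B, 2-aligned)
56..68  mip_level  (12B, 4-aligned)
within Node: gid at 8
56 + 8 = 64

64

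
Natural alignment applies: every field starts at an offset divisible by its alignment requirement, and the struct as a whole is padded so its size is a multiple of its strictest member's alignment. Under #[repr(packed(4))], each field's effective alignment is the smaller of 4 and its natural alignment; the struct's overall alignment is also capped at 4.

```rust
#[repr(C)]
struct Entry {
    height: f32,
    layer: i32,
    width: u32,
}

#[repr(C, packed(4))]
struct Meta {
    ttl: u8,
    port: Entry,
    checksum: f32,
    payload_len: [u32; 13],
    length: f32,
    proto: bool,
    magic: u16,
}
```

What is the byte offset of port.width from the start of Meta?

12

Entry: height at 0 (size 4, align 4) → ends 4; layer at 4 (size 4, align 4) → ends 8; width at 8 (size 4, align 4) → ends 12; total 12 bytes, alignment 4
ttl at 0 (size 1, align 1) → ends 1
pad 3 to align 4 for port
port at 4 (size 12, align 4) → ends 16
within Entry: width at 8
4 + 8 = 12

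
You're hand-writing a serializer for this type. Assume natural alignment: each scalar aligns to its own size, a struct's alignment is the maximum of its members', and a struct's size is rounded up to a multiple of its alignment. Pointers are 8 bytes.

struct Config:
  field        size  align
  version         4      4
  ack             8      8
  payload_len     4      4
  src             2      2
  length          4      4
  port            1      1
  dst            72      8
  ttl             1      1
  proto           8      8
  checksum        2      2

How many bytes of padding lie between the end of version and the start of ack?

4

0..4  version  (4B, 4-aligned)
4..8  -- padding (4B)
8..16  ack  (8B, 8-aligned)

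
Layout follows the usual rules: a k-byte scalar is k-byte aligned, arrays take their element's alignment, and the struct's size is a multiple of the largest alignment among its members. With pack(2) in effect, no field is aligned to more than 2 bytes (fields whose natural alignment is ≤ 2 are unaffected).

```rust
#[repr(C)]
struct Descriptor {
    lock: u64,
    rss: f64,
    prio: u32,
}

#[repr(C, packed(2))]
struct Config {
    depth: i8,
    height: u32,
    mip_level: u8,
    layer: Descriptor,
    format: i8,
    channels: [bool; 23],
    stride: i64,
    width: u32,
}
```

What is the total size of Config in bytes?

68

Descriptor: @0: lock [8B, align 8] → 8; @8: rss [8B, align 8] → 16; @16: prio [4B, align 4] → 20; +4 tail pad (align 8); size 24, align 8
@0: depth [1B, align 1] → 1
+1 pad (align 2)
@2: height [4B, align 2] → 6
@6: mip_level [1B, align 1] → 7
+1 pad (align 2)
@8: layer [24B, align 2] → 32
@32: format [1B, align 1] → 33
@33: channels [23B, align 1] → 56
@56: stride [8B, align 2] → 64
@64: width [4B, align 2] → 68
size 68, align 2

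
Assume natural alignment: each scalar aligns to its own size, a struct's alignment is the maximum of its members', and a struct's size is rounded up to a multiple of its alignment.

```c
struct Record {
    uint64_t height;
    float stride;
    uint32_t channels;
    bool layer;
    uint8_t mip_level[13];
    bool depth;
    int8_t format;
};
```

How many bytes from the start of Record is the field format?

0..8  height  (8B, 8-aligned)
8..12  stride  (4B, 4-aligned)
12..16  channels  (4B, 4-aligned)
16..17  layer  (1B, 1-aligned)
17..30  mip_level  (13B, 1-aligned)
30..31  depth  (1B, 1-aligned)
31..32  format  (1B, 1-aligned)

31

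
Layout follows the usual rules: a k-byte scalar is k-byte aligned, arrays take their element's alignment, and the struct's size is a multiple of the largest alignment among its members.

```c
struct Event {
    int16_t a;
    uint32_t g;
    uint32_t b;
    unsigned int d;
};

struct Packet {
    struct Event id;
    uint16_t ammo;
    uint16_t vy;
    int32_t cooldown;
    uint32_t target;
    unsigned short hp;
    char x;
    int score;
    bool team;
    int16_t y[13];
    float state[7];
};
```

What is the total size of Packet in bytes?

Event: 0..2  a  (2B, 2-aligned); 2..4  -- padding (2B); 4..8  g  (4B, 4-aligned); 8..12  b  (4B, 4-aligned); 12..16  d  (4B, 4-aligned); sizeof = 16, alignof = 4
0..16  id  (16B, 4-aligned)
16..18  ammo  (2B, 2-aligned)
18..20  vy  (2B, 2-aligned)
20..24  cooldown  (4B, 4-aligned)
24..28  target  (4B, 4-aligned)
28..30  hp  (2B, 2-aligned)
30..31  x  (1B, 1-aligned)
31..32  -- padding (1B)
32..36  score  (4B, 4-aligned)
36..37  team  (1B, 1-aligned)
37..38  -- padding (1B)
38..64  y  (26B, 2-aligned)
64..92  state  (28B, 4-aligned)
sizeof = 92, alignof = 4

92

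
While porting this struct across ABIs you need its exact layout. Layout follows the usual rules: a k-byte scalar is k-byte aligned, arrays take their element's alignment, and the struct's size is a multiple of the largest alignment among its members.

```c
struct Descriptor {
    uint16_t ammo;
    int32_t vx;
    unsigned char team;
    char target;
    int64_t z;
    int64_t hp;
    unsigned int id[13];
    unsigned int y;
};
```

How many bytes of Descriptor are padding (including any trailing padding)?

@0: ammo [2B, align 2] → 2
+2 pad (align 4)
@4: vx [4B, align 4] → 8
@8: team [1B, align 1] → 9
@9: target [1B, align 1] → 10
+6 pad (align 8)
@16: z [8B, align 8] → 24
@24: hp [8B, align 8] → 32
@32: id [52B, align 4] → 84
@84: y [4B, align 4] → 88
size 88, align 8
data bytes 80, size 88 → padding 8

8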